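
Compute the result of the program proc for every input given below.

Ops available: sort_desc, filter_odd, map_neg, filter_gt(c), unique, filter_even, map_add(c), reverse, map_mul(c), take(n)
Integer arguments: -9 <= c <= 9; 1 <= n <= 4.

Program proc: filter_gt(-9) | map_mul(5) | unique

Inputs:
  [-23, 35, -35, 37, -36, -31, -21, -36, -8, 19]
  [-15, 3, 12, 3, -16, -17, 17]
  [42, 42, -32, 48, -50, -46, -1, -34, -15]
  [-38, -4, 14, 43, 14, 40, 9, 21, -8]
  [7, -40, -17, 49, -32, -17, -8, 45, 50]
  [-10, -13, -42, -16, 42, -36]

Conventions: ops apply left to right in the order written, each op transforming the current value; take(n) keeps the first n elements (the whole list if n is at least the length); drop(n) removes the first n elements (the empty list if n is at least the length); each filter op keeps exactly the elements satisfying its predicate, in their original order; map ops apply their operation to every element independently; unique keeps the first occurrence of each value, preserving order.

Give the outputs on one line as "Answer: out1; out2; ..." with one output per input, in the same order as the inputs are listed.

Execution, op by op:
  [-23, 35, -35, 37, -36, -31, -21, -36, -8, 19] -> [35, 37, -8, 19] -> [175, 185, -40, 95] -> [175, 185, -40, 95]
  [-15, 3, 12, 3, -16, -17, 17] -> [3, 12, 3, 17] -> [15, 60, 15, 85] -> [15, 60, 85]
  [42, 42, -32, 48, -50, -46, -1, -34, -15] -> [42, 42, 48, -1] -> [210, 210, 240, -5] -> [210, 240, -5]
  [-38, -4, 14, 43, 14, 40, 9, 21, -8] -> [-4, 14, 43, 14, 40, 9, 21, -8] -> [-20, 70, 215, 70, 200, 45, 105, -40] -> [-20, 70, 215, 200, 45, 105, -40]
  [7, -40, -17, 49, -32, -17, -8, 45, 50] -> [7, 49, -8, 45, 50] -> [35, 245, -40, 225, 250] -> [35, 245, -40, 225, 250]
  [-10, -13, -42, -16, 42, -36] -> [42] -> [210] -> [210]

[175, 185, -40, 95]; [15, 60, 85]; [210, 240, -5]; [-20, 70, 215, 200, 45, 105, -40]; [35, 245, -40, 225, 250]; [210]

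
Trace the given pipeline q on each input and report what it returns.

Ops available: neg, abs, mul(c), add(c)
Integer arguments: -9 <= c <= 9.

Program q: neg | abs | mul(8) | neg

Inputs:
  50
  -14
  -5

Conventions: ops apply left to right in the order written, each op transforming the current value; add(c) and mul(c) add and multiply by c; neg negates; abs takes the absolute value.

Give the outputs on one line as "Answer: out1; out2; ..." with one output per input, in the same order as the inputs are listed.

-400; -112; -40

Execution, op by op:
  50 -> -50 -> 50 -> 400 -> -400
  -14 -> 14 -> 14 -> 112 -> -112
  -5 -> 5 -> 5 -> 40 -> -40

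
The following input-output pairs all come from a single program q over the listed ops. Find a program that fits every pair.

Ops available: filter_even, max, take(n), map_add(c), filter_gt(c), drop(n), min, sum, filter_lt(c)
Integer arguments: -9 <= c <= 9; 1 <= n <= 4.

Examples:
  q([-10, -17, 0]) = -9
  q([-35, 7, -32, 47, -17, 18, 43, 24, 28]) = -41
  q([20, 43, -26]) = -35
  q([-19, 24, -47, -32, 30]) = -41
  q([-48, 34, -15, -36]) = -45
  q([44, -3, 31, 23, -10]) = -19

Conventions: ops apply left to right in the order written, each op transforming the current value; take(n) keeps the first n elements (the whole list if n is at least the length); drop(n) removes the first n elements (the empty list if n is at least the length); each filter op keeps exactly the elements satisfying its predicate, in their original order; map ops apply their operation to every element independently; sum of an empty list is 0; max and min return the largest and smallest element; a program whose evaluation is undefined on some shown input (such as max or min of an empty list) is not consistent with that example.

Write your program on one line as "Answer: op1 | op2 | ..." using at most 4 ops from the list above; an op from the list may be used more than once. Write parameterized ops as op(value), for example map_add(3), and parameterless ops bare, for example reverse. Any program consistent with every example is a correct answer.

filter_even | map_add(-9) | filter_lt(-5) | max

Check, running the answer program on each example:
  [-10, -17, 0] -> [-10, 0] -> [-19, -9] -> [-19, -9] -> -9
  [-35, 7, -32, 47, -17, 18, 43, 24, 28] -> [-32, 18, 24, 28] -> [-41, 9, 15, 19] -> [-41] -> -41
  [20, 43, -26] -> [20, -26] -> [11, -35] -> [-35] -> -35
  [-19, 24, -47, -32, 30] -> [24, -32, 30] -> [15, -41, 21] -> [-41] -> -41
  [-48, 34, -15, -36] -> [-48, 34, -36] -> [-57, 25, -45] -> [-57, -45] -> -45
  [44, -3, 31, 23, -10] -> [44, -10] -> [35, -19] -> [-19] -> -19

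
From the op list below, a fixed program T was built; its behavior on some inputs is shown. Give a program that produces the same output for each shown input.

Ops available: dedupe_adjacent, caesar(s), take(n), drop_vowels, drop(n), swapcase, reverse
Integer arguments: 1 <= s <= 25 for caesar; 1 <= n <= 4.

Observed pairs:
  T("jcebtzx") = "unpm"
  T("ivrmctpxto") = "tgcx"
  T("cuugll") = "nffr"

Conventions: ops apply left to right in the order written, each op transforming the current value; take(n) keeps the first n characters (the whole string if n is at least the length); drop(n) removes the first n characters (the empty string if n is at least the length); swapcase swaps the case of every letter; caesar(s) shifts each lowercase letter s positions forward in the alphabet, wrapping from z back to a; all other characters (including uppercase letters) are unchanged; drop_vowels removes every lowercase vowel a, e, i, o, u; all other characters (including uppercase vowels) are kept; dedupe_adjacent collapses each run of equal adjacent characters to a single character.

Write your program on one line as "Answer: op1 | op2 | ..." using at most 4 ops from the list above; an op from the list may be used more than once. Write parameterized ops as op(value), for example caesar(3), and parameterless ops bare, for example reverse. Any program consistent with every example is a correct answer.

caesar(11) | swapcase | take(4) | swapcase

Check, running the answer program on each example:
  "jcebtzx" -> "unpmeki" -> "UNPMEKI" -> "UNPM" -> "unpm"
  "ivrmctpxto" -> "tgcxneaiez" -> "TGCXNEAIEZ" -> "TGCX" -> "tgcx"
  "cuugll" -> "nffrww" -> "NFFRWW" -> "NFFR" -> "nffr"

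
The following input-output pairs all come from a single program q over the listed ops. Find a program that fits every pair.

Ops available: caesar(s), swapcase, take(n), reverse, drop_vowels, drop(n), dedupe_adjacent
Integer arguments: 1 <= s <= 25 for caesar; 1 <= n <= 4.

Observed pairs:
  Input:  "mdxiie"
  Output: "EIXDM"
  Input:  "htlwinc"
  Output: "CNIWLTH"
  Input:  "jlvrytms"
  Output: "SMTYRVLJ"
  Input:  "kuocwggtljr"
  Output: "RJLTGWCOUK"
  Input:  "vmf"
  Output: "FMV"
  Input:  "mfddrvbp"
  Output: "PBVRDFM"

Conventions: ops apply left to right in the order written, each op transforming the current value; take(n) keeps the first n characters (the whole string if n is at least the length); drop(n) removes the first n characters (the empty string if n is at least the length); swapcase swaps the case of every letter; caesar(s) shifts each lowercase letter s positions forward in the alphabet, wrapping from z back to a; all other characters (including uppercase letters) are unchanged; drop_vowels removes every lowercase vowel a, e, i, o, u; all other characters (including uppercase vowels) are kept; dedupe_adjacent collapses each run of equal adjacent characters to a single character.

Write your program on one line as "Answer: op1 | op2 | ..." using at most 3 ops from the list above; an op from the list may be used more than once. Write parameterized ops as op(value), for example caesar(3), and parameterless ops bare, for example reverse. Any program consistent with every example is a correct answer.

reverse | dedupe_adjacent | swapcase

Check, running the answer program on each example:
  "mdxiie" -> "eiixdm" -> "eixdm" -> "EIXDM"
  "htlwinc" -> "cniwlth" -> "cniwlth" -> "CNIWLTH"
  "jlvrytms" -> "smtyrvlj" -> "smtyrvlj" -> "SMTYRVLJ"
  "kuocwggtljr" -> "rjltggwcouk" -> "rjltgwcouk" -> "RJLTGWCOUK"
  "vmf" -> "fmv" -> "fmv" -> "FMV"
  "mfddrvbp" -> "pbvrddfm" -> "pbvrdfm" -> "PBVRDFM"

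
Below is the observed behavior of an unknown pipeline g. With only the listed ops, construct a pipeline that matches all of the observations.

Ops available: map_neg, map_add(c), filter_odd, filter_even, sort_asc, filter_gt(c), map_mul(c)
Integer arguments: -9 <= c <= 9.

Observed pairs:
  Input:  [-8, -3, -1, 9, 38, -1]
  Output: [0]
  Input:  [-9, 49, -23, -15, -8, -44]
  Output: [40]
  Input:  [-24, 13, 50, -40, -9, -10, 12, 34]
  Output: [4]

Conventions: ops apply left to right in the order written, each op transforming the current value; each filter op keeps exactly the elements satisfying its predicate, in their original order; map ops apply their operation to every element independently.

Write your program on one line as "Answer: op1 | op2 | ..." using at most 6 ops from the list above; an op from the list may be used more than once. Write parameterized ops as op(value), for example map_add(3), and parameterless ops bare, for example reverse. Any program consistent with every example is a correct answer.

map_add(-9) | map_neg | filter_even | map_neg | filter_gt(-9)

Check, running the answer program on each example:
  [-8, -3, -1, 9, 38, -1] -> [-17, -12, -10, 0, 29, -10] -> [17, 12, 10, 0, -29, 10] -> [12, 10, 0, 10] -> [-12, -10, 0, -10] -> [0]
  [-9, 49, -23, -15, -8, -44] -> [-18, 40, -32, -24, -17, -53] -> [18, -40, 32, 24, 17, 53] -> [18, -40, 32, 24] -> [-18, 40, -32, -24] -> [40]
  [-24, 13, 50, -40, -9, -10, 12, 34] -> [-33, 4, 41, -49, -18, -19, 3, 25] -> [33, -4, -41, 49, 18, 19, -3, -25] -> [-4, 18] -> [4, -18] -> [4]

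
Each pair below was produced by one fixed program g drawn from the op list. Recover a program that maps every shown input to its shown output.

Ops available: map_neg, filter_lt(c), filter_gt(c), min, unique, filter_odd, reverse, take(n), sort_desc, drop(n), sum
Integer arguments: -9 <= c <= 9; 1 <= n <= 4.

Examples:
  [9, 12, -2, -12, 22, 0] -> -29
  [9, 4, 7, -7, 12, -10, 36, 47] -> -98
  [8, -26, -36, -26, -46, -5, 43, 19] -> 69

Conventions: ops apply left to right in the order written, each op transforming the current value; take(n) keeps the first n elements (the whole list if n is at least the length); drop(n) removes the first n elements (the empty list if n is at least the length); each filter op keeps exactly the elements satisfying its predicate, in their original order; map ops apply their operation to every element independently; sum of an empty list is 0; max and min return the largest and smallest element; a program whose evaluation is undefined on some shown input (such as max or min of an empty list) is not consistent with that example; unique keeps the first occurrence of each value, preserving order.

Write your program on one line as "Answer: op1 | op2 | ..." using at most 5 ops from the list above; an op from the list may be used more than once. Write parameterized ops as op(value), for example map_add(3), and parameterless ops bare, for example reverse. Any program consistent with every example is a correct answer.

reverse | sort_desc | map_neg | sum

Check, running the answer program on each example:
  [9, 12, -2, -12, 22, 0] -> [0, 22, -12, -2, 12, 9] -> [22, 12, 9, 0, -2, -12] -> [-22, -12, -9, 0, 2, 12] -> -29
  [9, 4, 7, -7, 12, -10, 36, 47] -> [47, 36, -10, 12, -7, 7, 4, 9] -> [47, 36, 12, 9, 7, 4, -7, -10] -> [-47, -36, -12, -9, -7, -4, 7, 10] -> -98
  [8, -26, -36, -26, -46, -5, 43, 19] -> [19, 43, -5, -46, -26, -36, -26, 8] -> [43, 19, 8, -5, -26, -26, -36, -46] -> [-43, -19, -8, 5, 26, 26, 36, 46] -> 69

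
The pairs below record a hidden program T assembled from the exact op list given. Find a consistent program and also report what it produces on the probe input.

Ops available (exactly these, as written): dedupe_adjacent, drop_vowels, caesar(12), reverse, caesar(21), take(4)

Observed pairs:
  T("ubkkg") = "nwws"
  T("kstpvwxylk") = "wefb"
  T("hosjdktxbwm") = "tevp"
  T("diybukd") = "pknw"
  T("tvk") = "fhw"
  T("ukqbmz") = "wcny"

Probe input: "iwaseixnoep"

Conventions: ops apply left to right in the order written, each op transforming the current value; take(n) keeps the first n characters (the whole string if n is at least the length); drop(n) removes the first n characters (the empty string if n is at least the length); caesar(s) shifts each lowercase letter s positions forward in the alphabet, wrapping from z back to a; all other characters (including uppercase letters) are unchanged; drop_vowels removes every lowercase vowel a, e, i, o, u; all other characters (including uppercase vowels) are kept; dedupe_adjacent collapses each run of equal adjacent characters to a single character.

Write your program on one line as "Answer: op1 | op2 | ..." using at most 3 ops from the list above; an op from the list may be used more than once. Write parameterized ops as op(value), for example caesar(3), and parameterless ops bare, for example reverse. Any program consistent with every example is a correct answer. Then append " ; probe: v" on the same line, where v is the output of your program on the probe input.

drop_vowels | caesar(12) | take(4) ; probe: "iejz"

Check, running the answer program on each example:
  "ubkkg" -> "bkkg" -> "nwws" -> "nwws"
  "kstpvwxylk" -> "kstpvwxylk" -> "wefbhijkxw" -> "wefb"
  "hosjdktxbwm" -> "hsjdktxbwm" -> "tevpwfjniy" -> "tevp"
  "diybukd" -> "dybkd" -> "pknwp" -> "pknw"
  "tvk" -> "tvk" -> "fhw" -> "fhw"
  "ukqbmz" -> "kqbmz" -> "wcnyl" -> "wcny"
  probe: "iwaseixnoep" -> "wsxnp" -> "iejzb" -> "iejz"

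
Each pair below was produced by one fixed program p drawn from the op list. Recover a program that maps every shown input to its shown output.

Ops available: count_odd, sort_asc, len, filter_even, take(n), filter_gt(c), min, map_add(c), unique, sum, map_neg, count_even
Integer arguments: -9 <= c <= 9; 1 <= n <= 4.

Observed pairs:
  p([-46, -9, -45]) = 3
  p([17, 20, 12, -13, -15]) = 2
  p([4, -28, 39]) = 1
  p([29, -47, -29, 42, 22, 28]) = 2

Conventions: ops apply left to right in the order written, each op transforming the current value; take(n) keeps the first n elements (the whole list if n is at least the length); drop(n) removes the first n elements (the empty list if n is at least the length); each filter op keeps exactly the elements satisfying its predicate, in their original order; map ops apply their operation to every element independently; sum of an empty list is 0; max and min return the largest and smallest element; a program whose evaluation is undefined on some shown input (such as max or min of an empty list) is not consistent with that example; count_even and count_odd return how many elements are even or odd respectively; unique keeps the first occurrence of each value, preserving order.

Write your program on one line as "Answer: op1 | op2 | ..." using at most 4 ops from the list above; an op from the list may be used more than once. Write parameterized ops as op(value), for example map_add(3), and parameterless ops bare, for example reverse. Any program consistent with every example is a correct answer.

map_neg | map_add(-9) | filter_gt(-1) | len

Check, running the answer program on each example:
  [-46, -9, -45] -> [46, 9, 45] -> [37, 0, 36] -> [37, 0, 36] -> 3
  [17, 20, 12, -13, -15] -> [-17, -20, -12, 13, 15] -> [-26, -29, -21, 4, 6] -> [4, 6] -> 2
  [4, -28, 39] -> [-4, 28, -39] -> [-13, 19, -48] -> [19] -> 1
  [29, -47, -29, 42, 22, 28] -> [-29, 47, 29, -42, -22, -28] -> [-38, 38, 20, -51, -31, -37] -> [38, 20] -> 2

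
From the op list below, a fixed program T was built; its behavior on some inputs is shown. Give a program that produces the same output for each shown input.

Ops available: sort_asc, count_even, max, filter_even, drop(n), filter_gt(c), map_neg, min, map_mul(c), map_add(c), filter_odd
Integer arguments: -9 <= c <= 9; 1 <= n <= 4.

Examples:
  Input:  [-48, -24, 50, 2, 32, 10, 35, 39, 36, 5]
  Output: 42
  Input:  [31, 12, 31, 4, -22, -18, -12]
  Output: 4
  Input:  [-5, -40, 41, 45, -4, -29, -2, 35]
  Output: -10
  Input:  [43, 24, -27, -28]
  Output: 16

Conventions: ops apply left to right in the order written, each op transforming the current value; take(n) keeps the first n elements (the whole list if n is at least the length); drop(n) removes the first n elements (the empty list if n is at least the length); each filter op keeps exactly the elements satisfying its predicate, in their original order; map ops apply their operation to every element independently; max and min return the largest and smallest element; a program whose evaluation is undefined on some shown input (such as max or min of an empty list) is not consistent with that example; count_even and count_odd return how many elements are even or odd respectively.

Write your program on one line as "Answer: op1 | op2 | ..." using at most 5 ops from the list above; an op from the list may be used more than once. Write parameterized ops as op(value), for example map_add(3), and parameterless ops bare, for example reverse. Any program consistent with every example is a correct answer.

filter_even | map_add(-8) | sort_asc | max

Check, running the answer program on each example:
  [-48, -24, 50, 2, 32, 10, 35, 39, 36, 5] -> [-48, -24, 50, 2, 32, 10, 36] -> [-56, -32, 42, -6, 24, 2, 28] -> [-56, -32, -6, 2, 24, 28, 42] -> 42
  [31, 12, 31, 4, -22, -18, -12] -> [12, 4, -22, -18, -12] -> [4, -4, -30, -26, -20] -> [-30, -26, -20, -4, 4] -> 4
  [-5, -40, 41, 45, -4, -29, -2, 35] -> [-40, -4, -2] -> [-48, -12, -10] -> [-48, -12, -10] -> -10
  [43, 24, -27, -28] -> [24, -28] -> [16, -36] -> [-36, 16] -> 16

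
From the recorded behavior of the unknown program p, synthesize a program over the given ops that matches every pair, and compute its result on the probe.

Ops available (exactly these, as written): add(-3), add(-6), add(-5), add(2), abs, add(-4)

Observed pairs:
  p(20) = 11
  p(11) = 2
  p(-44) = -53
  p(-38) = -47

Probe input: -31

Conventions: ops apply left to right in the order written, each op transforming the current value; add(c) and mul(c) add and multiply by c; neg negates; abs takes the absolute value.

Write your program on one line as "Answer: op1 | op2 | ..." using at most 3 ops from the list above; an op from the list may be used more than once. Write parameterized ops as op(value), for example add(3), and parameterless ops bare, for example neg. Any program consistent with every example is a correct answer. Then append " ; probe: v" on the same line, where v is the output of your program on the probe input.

add(-5) | add(-4) ; probe: -40

Check, running the answer program on each example:
  20 -> 15 -> 11
  11 -> 6 -> 2
  -44 -> -49 -> -53
  -38 -> -43 -> -47
  probe: -31 -> -36 -> -40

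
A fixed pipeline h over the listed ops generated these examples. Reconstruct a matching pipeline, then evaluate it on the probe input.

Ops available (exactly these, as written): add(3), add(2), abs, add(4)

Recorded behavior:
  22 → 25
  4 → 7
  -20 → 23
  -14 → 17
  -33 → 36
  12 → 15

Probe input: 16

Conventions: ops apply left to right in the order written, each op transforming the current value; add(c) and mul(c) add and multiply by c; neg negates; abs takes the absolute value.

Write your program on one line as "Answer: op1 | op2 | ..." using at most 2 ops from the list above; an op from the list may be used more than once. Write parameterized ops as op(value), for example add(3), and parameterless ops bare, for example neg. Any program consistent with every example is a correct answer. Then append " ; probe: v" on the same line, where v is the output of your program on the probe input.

abs | add(3) ; probe: 19

Check, running the answer program on each example:
  22 -> 22 -> 25
  4 -> 4 -> 7
  -20 -> 20 -> 23
  -14 -> 14 -> 17
  -33 -> 33 -> 36
  12 -> 12 -> 15
  probe: 16 -> 16 -> 19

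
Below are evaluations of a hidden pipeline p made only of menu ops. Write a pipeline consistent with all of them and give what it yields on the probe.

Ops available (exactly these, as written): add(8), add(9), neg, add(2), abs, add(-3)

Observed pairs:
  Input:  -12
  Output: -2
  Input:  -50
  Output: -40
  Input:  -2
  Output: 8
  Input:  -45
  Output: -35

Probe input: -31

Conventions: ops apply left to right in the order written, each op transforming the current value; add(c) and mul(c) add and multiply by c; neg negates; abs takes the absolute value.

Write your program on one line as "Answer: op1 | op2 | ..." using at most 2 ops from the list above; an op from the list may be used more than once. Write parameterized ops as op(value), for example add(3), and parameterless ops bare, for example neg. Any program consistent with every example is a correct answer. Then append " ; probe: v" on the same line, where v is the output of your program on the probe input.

add(8) | add(2) ; probe: -21

Check, running the answer program on each example:
  -12 -> -4 -> -2
  -50 -> -42 -> -40
  -2 -> 6 -> 8
  -45 -> -37 -> -35
  probe: -31 -> -23 -> -21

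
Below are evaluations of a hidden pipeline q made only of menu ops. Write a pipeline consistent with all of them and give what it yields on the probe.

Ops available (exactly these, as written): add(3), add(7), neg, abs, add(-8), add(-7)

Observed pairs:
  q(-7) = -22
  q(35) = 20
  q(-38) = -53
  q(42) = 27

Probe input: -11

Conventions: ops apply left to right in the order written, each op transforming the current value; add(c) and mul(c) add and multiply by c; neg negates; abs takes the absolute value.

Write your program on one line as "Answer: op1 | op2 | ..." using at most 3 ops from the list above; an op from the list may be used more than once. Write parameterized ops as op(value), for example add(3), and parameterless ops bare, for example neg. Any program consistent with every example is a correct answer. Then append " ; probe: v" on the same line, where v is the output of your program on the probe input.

add(-8) | add(-7) ; probe: -26

Check, running the answer program on each example:
  -7 -> -15 -> -22
  35 -> 27 -> 20
  -38 -> -46 -> -53
  42 -> 34 -> 27
  probe: -11 -> -19 -> -26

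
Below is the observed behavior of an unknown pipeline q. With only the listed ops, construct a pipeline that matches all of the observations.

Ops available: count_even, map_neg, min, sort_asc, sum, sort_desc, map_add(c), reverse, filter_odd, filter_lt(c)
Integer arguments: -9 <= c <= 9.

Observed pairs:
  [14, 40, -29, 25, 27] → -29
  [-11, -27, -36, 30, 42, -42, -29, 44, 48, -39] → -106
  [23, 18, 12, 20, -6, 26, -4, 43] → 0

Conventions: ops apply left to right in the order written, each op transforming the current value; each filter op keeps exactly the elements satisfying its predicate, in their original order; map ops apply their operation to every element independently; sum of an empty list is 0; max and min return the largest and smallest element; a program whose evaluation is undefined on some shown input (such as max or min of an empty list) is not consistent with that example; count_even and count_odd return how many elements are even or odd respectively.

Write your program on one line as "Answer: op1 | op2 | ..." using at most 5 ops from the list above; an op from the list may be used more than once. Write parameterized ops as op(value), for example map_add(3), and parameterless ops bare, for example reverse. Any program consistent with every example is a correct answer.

sort_asc | filter_odd | reverse | filter_lt(-8) | sum

Check, running the answer program on each example:
  [14, 40, -29, 25, 27] -> [-29, 14, 25, 27, 40] -> [-29, 25, 27] -> [27, 25, -29] -> [-29] -> -29
  [-11, -27, -36, 30, 42, -42, -29, 44, 48, -39] -> [-42, -39, -36, -29, -27, -11, 30, 42, 44, 48] -> [-39, -29, -27, -11] -> [-11, -27, -29, -39] -> [-11, -27, -29, -39] -> -106
  [23, 18, 12, 20, -6, 26, -4, 43] -> [-6, -4, 12, 18, 20, 23, 26, 43] -> [23, 43] -> [43, 23] -> [] -> 0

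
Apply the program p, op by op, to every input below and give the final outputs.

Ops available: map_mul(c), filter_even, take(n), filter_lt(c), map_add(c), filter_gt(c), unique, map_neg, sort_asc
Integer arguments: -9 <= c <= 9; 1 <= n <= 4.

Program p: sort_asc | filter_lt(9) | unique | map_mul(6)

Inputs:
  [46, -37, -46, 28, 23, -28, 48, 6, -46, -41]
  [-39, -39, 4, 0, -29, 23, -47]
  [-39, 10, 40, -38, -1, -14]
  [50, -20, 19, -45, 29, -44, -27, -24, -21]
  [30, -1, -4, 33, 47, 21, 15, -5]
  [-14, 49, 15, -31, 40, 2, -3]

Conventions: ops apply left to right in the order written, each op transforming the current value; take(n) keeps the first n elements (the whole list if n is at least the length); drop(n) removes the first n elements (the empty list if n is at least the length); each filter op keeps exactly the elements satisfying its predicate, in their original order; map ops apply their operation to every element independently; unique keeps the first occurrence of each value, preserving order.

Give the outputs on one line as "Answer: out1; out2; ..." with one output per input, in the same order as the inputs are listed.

Execution, op by op:
  [46, -37, -46, 28, 23, -28, 48, 6, -46, -41] -> [-46, -46, -41, -37, -28, 6, 23, 28, 46, 48] -> [-46, -46, -41, -37, -28, 6] -> [-46, -41, -37, -28, 6] -> [-276, -246, -222, -168, 36]
  [-39, -39, 4, 0, -29, 23, -47] -> [-47, -39, -39, -29, 0, 4, 23] -> [-47, -39, -39, -29, 0, 4] -> [-47, -39, -29, 0, 4] -> [-282, -234, -174, 0, 24]
  [-39, 10, 40, -38, -1, -14] -> [-39, -38, -14, -1, 10, 40] -> [-39, -38, -14, -1] -> [-39, -38, -14, -1] -> [-234, -228, -84, -6]
  [50, -20, 19, -45, 29, -44, -27, -24, -21] -> [-45, -44, -27, -24, -21, -20, 19, 29, 50] -> [-45, -44, -27, -24, -21, -20] -> [-45, -44, -27, -24, -21, -20] -> [-270, -264, -162, -144, -126, -120]
  [30, -1, -4, 33, 47, 21, 15, -5] -> [-5, -4, -1, 15, 21, 30, 33, 47] -> [-5, -4, -1] -> [-5, -4, -1] -> [-30, -24, -6]
  [-14, 49, 15, -31, 40, 2, -3] -> [-31, -14, -3, 2, 15, 40, 49] -> [-31, -14, -3, 2] -> [-31, -14, -3, 2] -> [-186, -84, -18, 12]

[-276, -246, -222, -168, 36]; [-282, -234, -174, 0, 24]; [-234, -228, -84, -6]; [-270, -264, -162, -144, -126, -120]; [-30, -24, -6]; [-186, -84, -18, 12]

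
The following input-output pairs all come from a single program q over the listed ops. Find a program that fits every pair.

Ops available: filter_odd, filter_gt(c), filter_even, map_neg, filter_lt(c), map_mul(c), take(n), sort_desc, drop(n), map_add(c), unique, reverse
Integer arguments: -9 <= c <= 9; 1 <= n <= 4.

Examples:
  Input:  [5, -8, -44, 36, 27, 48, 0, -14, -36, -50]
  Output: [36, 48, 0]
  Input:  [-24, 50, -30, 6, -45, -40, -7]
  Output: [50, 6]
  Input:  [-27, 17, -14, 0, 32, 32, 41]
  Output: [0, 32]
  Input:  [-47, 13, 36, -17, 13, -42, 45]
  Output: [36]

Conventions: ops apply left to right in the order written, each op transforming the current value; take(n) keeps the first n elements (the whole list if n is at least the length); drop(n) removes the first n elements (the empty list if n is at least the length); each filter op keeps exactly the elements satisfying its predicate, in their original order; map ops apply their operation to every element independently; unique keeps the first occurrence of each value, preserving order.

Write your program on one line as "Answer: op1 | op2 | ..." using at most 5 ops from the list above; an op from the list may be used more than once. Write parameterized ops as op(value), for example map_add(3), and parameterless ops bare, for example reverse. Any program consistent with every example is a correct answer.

reverse | filter_gt(-6) | unique | filter_even | reverse

Check, running the answer program on each example:
  [5, -8, -44, 36, 27, 48, 0, -14, -36, -50] -> [-50, -36, -14, 0, 48, 27, 36, -44, -8, 5] -> [0, 48, 27, 36, 5] -> [0, 48, 27, 36, 5] -> [0, 48, 36] -> [36, 48, 0]
  [-24, 50, -30, 6, -45, -40, -7] -> [-7, -40, -45, 6, -30, 50, -24] -> [6, 50] -> [6, 50] -> [6, 50] -> [50, 6]
  [-27, 17, -14, 0, 32, 32, 41] -> [41, 32, 32, 0, -14, 17, -27] -> [41, 32, 32, 0, 17] -> [41, 32, 0, 17] -> [32, 0] -> [0, 32]
  [-47, 13, 36, -17, 13, -42, 45] -> [45, -42, 13, -17, 36, 13, -47] -> [45, 13, 36, 13] -> [45, 13, 36] -> [36] -> [36]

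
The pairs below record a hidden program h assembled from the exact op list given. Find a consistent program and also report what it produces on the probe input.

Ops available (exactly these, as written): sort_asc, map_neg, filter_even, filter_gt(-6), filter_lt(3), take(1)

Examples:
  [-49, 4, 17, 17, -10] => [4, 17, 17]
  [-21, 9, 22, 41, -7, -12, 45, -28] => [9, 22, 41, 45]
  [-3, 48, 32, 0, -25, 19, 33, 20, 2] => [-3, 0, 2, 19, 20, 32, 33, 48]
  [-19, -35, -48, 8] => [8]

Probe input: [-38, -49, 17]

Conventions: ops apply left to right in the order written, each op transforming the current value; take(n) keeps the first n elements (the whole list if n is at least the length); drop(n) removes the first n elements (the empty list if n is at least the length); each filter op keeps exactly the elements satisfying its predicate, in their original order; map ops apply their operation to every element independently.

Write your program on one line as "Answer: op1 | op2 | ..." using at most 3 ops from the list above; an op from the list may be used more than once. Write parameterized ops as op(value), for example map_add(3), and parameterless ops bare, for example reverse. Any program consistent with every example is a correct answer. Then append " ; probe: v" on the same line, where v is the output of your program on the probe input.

sort_asc | filter_gt(-6) ; probe: [17]

Check, running the answer program on each example:
  [-49, 4, 17, 17, -10] -> [-49, -10, 4, 17, 17] -> [4, 17, 17]
  [-21, 9, 22, 41, -7, -12, 45, -28] -> [-28, -21, -12, -7, 9, 22, 41, 45] -> [9, 22, 41, 45]
  [-3, 48, 32, 0, -25, 19, 33, 20, 2] -> [-25, -3, 0, 2, 19, 20, 32, 33, 48] -> [-3, 0, 2, 19, 20, 32, 33, 48]
  [-19, -35, -48, 8] -> [-48, -35, -19, 8] -> [8]
  probe: [-38, -49, 17] -> [-49, -38, 17] -> [17]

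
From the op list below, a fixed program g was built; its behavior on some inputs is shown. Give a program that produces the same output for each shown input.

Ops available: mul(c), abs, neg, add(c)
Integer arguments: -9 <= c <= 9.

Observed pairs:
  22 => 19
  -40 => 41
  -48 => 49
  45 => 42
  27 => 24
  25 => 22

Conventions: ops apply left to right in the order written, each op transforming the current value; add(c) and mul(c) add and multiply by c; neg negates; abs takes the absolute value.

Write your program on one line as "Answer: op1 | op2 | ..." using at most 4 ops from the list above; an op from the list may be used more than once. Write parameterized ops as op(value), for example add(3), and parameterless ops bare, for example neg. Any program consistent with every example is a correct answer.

add(-2) | abs | add(-6) | add(5)

Check, running the answer program on each example:
  22 -> 20 -> 20 -> 14 -> 19
  -40 -> -42 -> 42 -> 36 -> 41
  -48 -> -50 -> 50 -> 44 -> 49
  45 -> 43 -> 43 -> 37 -> 42
  27 -> 25 -> 25 -> 19 -> 24
  25 -> 23 -> 23 -> 17 -> 22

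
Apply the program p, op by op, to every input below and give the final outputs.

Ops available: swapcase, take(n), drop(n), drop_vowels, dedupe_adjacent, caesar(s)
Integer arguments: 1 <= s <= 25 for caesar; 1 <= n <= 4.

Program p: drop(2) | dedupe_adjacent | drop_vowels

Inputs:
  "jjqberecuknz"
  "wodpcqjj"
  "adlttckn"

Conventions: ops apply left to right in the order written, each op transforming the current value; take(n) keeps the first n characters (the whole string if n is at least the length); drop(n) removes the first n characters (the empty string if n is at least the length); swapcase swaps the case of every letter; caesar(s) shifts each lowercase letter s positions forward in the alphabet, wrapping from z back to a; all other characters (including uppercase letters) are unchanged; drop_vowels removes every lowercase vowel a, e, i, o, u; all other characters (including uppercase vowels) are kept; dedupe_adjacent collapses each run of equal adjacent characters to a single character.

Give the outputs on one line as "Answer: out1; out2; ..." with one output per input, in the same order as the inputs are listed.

"qbrcknz"; "dpcqj"; "ltckn"

Execution, op by op:
  "jjqberecuknz" -> "qberecuknz" -> "qberecuknz" -> "qbrcknz"
  "wodpcqjj" -> "dpcqjj" -> "dpcqj" -> "dpcqj"
  "adlttckn" -> "lttckn" -> "ltckn" -> "ltckn"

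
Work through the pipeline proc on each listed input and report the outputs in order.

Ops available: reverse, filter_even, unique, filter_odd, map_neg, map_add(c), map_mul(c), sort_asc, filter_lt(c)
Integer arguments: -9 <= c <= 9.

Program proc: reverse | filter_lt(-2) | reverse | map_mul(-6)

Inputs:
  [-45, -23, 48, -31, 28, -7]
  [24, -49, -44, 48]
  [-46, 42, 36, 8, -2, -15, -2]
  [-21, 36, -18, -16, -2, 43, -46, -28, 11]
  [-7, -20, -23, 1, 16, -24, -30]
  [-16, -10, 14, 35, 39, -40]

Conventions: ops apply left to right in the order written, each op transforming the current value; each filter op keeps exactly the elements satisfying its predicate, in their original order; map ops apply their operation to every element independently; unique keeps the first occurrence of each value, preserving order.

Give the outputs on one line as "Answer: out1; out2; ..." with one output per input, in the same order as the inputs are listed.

Execution, op by op:
  [-45, -23, 48, -31, 28, -7] -> [-7, 28, -31, 48, -23, -45] -> [-7, -31, -23, -45] -> [-45, -23, -31, -7] -> [270, 138, 186, 42]
  [24, -49, -44, 48] -> [48, -44, -49, 24] -> [-44, -49] -> [-49, -44] -> [294, 264]
  [-46, 42, 36, 8, -2, -15, -2] -> [-2, -15, -2, 8, 36, 42, -46] -> [-15, -46] -> [-46, -15] -> [276, 90]
  [-21, 36, -18, -16, -2, 43, -46, -28, 11] -> [11, -28, -46, 43, -2, -16, -18, 36, -21] -> [-28, -46, -16, -18, -21] -> [-21, -18, -16, -46, -28] -> [126, 108, 96, 276, 168]
  [-7, -20, -23, 1, 16, -24, -30] -> [-30, -24, 16, 1, -23, -20, -7] -> [-30, -24, -23, -20, -7] -> [-7, -20, -23, -24, -30] -> [42, 120, 138, 144, 180]
  [-16, -10, 14, 35, 39, -40] -> [-40, 39, 35, 14, -10, -16] -> [-40, -10, -16] -> [-16, -10, -40] -> [96, 60, 240]

[270, 138, 186, 42]; [294, 264]; [276, 90]; [126, 108, 96, 276, 168]; [42, 120, 138, 144, 180]; [96, 60, 240]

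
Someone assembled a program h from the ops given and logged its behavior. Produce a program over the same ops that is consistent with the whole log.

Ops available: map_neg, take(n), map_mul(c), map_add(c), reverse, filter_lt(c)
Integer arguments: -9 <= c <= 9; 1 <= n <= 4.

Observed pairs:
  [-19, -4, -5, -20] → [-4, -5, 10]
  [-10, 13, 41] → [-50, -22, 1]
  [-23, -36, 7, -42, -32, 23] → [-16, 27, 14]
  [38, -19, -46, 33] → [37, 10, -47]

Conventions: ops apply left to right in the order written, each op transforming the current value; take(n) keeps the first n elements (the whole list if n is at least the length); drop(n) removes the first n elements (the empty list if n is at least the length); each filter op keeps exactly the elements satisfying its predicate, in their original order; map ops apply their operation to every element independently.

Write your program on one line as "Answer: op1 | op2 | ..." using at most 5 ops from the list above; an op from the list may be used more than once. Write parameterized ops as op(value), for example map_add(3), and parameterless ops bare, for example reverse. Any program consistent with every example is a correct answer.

take(3) | reverse | map_add(1) | map_neg | map_add(-8)

Check, running the answer program on each example:
  [-19, -4, -5, -20] -> [-19, -4, -5] -> [-5, -4, -19] -> [-4, -3, -18] -> [4, 3, 18] -> [-4, -5, 10]
  [-10, 13, 41] -> [-10, 13, 41] -> [41, 13, -10] -> [42, 14, -9] -> [-42, -14, 9] -> [-50, -22, 1]
  [-23, -36, 7, -42, -32, 23] -> [-23, -36, 7] -> [7, -36, -23] -> [8, -35, -22] -> [-8, 35, 22] -> [-16, 27, 14]
  [38, -19, -46, 33] -> [38, -19, -46] -> [-46, -19, 38] -> [-45, -18, 39] -> [45, 18, -39] -> [37, 10, -47]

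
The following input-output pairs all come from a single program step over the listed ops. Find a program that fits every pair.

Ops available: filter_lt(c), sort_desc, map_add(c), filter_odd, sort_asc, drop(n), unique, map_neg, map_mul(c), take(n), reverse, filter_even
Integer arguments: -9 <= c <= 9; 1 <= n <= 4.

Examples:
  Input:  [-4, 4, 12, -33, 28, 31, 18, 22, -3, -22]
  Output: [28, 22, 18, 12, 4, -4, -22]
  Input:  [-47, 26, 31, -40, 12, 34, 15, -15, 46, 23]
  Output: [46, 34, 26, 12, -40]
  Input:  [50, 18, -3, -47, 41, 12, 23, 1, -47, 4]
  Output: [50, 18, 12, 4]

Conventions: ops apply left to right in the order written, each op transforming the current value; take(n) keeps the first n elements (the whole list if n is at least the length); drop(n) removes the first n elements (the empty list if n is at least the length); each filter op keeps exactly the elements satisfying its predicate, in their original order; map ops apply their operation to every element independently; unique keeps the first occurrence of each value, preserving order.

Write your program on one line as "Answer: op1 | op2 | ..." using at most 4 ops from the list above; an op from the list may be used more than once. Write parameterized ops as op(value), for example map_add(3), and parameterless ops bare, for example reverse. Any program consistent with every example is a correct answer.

sort_asc | unique | reverse | filter_even

Check, running the answer program on each example:
  [-4, 4, 12, -33, 28, 31, 18, 22, -3, -22] -> [-33, -22, -4, -3, 4, 12, 18, 22, 28, 31] -> [-33, -22, -4, -3, 4, 12, 18, 22, 28, 31] -> [31, 28, 22, 18, 12, 4, -3, -4, -22, -33] -> [28, 22, 18, 12, 4, -4, -22]
  [-47, 26, 31, -40, 12, 34, 15, -15, 46, 23] -> [-47, -40, -15, 12, 15, 23, 26, 31, 34, 46] -> [-47, -40, -15, 12, 15, 23, 26, 31, 34, 46] -> [46, 34, 31, 26, 23, 15, 12, -15, -40, -47] -> [46, 34, 26, 12, -40]
  [50, 18, -3, -47, 41, 12, 23, 1, -47, 4] -> [-47, -47, -3, 1, 4, 12, 18, 23, 41, 50] -> [-47, -3, 1, 4, 12, 18, 23, 41, 50] -> [50, 41, 23, 18, 12, 4, 1, -3, -47] -> [50, 18, 12, 4]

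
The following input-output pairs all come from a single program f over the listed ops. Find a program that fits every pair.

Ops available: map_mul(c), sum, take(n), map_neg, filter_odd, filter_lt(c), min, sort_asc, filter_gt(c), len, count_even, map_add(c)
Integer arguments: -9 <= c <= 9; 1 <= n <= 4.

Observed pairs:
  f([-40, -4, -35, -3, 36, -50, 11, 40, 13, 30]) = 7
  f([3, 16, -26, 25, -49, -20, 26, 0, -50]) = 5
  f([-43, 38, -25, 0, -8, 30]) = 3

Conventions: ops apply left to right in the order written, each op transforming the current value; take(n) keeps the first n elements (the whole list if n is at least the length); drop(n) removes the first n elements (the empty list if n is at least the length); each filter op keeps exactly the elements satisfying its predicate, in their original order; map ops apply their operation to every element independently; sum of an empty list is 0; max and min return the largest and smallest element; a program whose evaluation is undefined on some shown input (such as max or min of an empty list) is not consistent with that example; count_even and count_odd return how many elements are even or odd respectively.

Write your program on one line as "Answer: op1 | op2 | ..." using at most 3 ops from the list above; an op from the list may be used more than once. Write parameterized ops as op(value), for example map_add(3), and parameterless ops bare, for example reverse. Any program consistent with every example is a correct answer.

filter_gt(-5) | map_mul(-4) | count_even

Check, running the answer program on each example:
  [-40, -4, -35, -3, 36, -50, 11, 40, 13, 30] -> [-4, -3, 36, 11, 40, 13, 30] -> [16, 12, -144, -44, -160, -52, -120] -> 7
  [3, 16, -26, 25, -49, -20, 26, 0, -50] -> [3, 16, 25, 26, 0] -> [-12, -64, -100, -104, 0] -> 5
  [-43, 38, -25, 0, -8, 30] -> [38, 0, 30] -> [-152, 0, -120] -> 3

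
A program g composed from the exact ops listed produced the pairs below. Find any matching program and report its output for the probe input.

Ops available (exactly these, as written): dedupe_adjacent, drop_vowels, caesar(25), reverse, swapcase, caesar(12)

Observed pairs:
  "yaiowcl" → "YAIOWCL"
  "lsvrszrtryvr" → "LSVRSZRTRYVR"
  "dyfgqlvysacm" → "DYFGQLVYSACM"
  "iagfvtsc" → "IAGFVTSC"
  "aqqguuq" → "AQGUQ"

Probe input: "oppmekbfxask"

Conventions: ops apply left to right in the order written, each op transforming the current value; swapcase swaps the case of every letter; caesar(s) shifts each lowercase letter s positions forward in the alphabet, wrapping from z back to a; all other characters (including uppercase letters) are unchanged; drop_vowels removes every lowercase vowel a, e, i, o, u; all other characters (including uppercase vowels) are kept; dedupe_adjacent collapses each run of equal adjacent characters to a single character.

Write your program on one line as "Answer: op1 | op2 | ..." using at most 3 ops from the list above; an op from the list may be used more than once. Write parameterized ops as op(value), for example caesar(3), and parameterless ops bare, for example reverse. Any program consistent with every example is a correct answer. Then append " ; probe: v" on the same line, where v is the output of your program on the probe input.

swapcase | dedupe_adjacent ; probe: "OPMEKBFXASK"

Check, running the answer program on each example:
  "yaiowcl" -> "YAIOWCL" -> "YAIOWCL"
  "lsvrszrtryvr" -> "LSVRSZRTRYVR" -> "LSVRSZRTRYVR"
  "dyfgqlvysacm" -> "DYFGQLVYSACM" -> "DYFGQLVYSACM"
  "iagfvtsc" -> "IAGFVTSC" -> "IAGFVTSC"
  "aqqguuq" -> "AQQGUUQ" -> "AQGUQ"
  probe: "oppmekbfxask" -> "OPPMEKBFXASK" -> "OPMEKBFXASK"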